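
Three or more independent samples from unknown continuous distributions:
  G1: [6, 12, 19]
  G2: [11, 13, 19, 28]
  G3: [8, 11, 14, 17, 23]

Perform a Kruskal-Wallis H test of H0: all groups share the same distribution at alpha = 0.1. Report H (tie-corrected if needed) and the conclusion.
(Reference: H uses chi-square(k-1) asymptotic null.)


Step 1: Combine all N = 12 observations and assign midranks.
sorted (value, group, rank): (6,G1,1), (8,G3,2), (11,G2,3.5), (11,G3,3.5), (12,G1,5), (13,G2,6), (14,G3,7), (17,G3,8), (19,G1,9.5), (19,G2,9.5), (23,G3,11), (28,G2,12)
Step 2: Sum ranks within each group.
R_1 = 15.5 (n_1 = 3)
R_2 = 31 (n_2 = 4)
R_3 = 31.5 (n_3 = 5)
Step 3: H = 12/(N(N+1)) * sum(R_i^2/n_i) - 3(N+1)
     = 12/(12*13) * (15.5^2/3 + 31^2/4 + 31.5^2/5) - 3*13
     = 0.076923 * 518.783 - 39
     = 0.906410.
Step 4: Ties present; correction factor C = 1 - 12/(12^3 - 12) = 0.993007. Corrected H = 0.906410 / 0.993007 = 0.912793.
Step 5: Under H0, H ~ chi^2(2); p-value = 0.633562.
Step 6: alpha = 0.1. fail to reject H0.

H = 0.9128, df = 2, p = 0.633562, fail to reject H0.


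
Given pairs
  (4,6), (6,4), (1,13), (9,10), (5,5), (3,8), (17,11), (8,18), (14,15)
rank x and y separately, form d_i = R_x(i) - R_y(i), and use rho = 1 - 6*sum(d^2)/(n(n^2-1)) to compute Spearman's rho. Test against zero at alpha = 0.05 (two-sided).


Step 1: Rank x and y separately (midranks; no ties here).
rank(x): 4->3, 6->5, 1->1, 9->7, 5->4, 3->2, 17->9, 8->6, 14->8
rank(y): 6->3, 4->1, 13->7, 10->5, 5->2, 8->4, 11->6, 18->9, 15->8
Step 2: d_i = R_x(i) - R_y(i); compute d_i^2.
  (3-3)^2=0, (5-1)^2=16, (1-7)^2=36, (7-5)^2=4, (4-2)^2=4, (2-4)^2=4, (9-6)^2=9, (6-9)^2=9, (8-8)^2=0
sum(d^2) = 82.
Step 3: rho = 1 - 6*82 / (9*(9^2 - 1)) = 1 - 492/720 = 0.316667.
Step 4: Under H0, t = rho * sqrt((n-2)/(1-rho^2)) = 0.8833 ~ t(7).
Step 5: Two-sided p-value from the t-distribution with 7 df = 0.406397.
Step 6: alpha = 0.05. fail to reject H0.

rho = 0.3167, p = 0.406397, fail to reject H0 at alpha = 0.05.


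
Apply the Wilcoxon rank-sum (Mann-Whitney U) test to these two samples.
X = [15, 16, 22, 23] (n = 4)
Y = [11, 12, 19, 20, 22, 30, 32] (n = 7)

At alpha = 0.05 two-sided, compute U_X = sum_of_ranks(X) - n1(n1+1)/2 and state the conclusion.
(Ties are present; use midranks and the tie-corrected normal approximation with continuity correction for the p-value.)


Step 1: Combine and sort all 11 observations; assign midranks.
sorted (value, group): (11,Y), (12,Y), (15,X), (16,X), (19,Y), (20,Y), (22,X), (22,Y), (23,X), (30,Y), (32,Y)
ranks: 11->1, 12->2, 15->3, 16->4, 19->5, 20->6, 22->7.5, 22->7.5, 23->9, 30->10, 32->11
Step 2: Rank sum for X: R1 = 3 + 4 + 7.5 + 9 = 23.5.
Step 3: U_X = R1 - n1(n1+1)/2 = 23.5 - 4*5/2 = 23.5 - 10 = 13.5.
       U_Y = n1*n2 - U_X = 28 - 13.5 = 14.5.
Step 4: Ties are present, so use the tie-corrected normal approximation (with continuity correction) for the p-value.
Step 5: p-value = 1.000000; compare to alpha = 0.05. fail to reject H0.

U_X = 13.5, p = 1.000000, fail to reject H0 at alpha = 0.05.


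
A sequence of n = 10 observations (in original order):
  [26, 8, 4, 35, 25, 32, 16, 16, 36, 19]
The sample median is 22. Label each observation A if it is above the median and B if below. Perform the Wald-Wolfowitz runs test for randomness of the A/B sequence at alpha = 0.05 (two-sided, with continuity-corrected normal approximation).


Step 1: Compute median = 22; label A = above, B = below.
Labels in order: ABBAAABBAB  (n_A = 5, n_B = 5)
Step 2: Count runs R = 6.
Step 3: Under H0 (random ordering), E[R] = 2*n_A*n_B/(n_A+n_B) + 1 = 2*5*5/10 + 1 = 6.0000.
        Var[R] = 2*n_A*n_B*(2*n_A*n_B - n_A - n_B) / ((n_A+n_B)^2 * (n_A+n_B-1)) = 2000/900 = 2.2222.
        SD[R] = 1.4907.
Step 4: R = E[R], so z = 0 with no continuity correction.
Step 5: Two-sided p-value via normal approximation = 2*(1 - Phi(|z|)) = 1.000000.
Step 6: alpha = 0.05. fail to reject H0.

R = 6, z = 0.0000, p = 1.000000, fail to reject H0.


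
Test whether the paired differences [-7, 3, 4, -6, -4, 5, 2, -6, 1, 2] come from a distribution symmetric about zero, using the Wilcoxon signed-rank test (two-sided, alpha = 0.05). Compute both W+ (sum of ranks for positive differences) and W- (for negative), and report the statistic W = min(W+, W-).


Step 1: Drop any zero differences (none here) and take |d_i|.
|d| = [7, 3, 4, 6, 4, 5, 2, 6, 1, 2]
Step 2: Midrank |d_i| (ties get averaged ranks).
ranks: |7|->10, |3|->4, |4|->5.5, |6|->8.5, |4|->5.5, |5|->7, |2|->2.5, |6|->8.5, |1|->1, |2|->2.5
Step 3: Attach original signs; sum ranks with positive sign and with negative sign.
W+ = 4 + 5.5 + 7 + 2.5 + 1 + 2.5 = 22.5
W- = 10 + 8.5 + 5.5 + 8.5 = 32.5
(Check: W+ + W- = 55 should equal n(n+1)/2 = 55.)
Step 4: Test statistic W = min(W+, W-) = 22.5.
Step 5: Ties in |d|, so use the tie-corrected normal approximation.
        E[W] = n(n+1)/4 = 10*11/4 = 27.5.
        Tie groups: |d|=2 (t=2), |d|=4 (t=2), |d|=6 (t=2); sum(t^3 - t) = 18.
        Var[W] = n(n+1)(2n+1)/24 - sum(t^3-t)/48 = 2310/24 - 18/48 = 95.875.
        z = (W - E[W]) / sqrt(Var[W]) = (22.5 - 27.5) / 9.7916 = -0.5106.
        Two-sided p = 2*Phi(z) = 0.609601.
Step 6: alpha = 0.05. fail to reject H0.

W+ = 22.5, W- = 32.5, W = min = 22.5, p = 0.609601, fail to reject H0.


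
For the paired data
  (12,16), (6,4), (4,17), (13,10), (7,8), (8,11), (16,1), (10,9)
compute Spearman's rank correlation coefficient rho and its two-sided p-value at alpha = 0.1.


Step 1: Rank x and y separately (midranks; no ties here).
rank(x): 12->6, 6->2, 4->1, 13->7, 7->3, 8->4, 16->8, 10->5
rank(y): 16->7, 4->2, 17->8, 10->5, 8->3, 11->6, 1->1, 9->4
Step 2: d_i = R_x(i) - R_y(i); compute d_i^2.
  (6-7)^2=1, (2-2)^2=0, (1-8)^2=49, (7-5)^2=4, (3-3)^2=0, (4-6)^2=4, (8-1)^2=49, (5-4)^2=1
sum(d^2) = 108.
Step 3: rho = 1 - 6*108 / (8*(8^2 - 1)) = 1 - 648/504 = -0.285714.
Step 4: Under H0, t = rho * sqrt((n-2)/(1-rho^2)) = -0.7303 ~ t(6).
Step 5: Two-sided p-value from the t-distribution with 6 df = 0.492726.
Step 6: alpha = 0.1. fail to reject H0.

rho = -0.2857, p = 0.492726, fail to reject H0 at alpha = 0.1.


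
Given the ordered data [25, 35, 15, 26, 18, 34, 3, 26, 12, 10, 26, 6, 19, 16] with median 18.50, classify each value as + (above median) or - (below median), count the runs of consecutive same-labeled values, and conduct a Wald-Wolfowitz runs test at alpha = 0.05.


Step 1: Compute median = 18.50; label A = above, B = below.
Labels in order: AABABABABBABAB  (n_A = 7, n_B = 7)
Step 2: Count runs R = 12.
Step 3: Under H0 (random ordering), E[R] = 2*n_A*n_B/(n_A+n_B) + 1 = 2*7*7/14 + 1 = 8.0000.
        Var[R] = 2*n_A*n_B*(2*n_A*n_B - n_A - n_B) / ((n_A+n_B)^2 * (n_A+n_B-1)) = 8232/2548 = 3.2308.
        SD[R] = 1.7974.
Step 4: Continuity-corrected z = (R - 0.5 - E[R]) / SD[R] = (12 - 0.5 - 8.0000) / 1.7974 = 1.9472.
Step 5: Two-sided p-value via normal approximation = 2*(1 - Phi(|z|)) = 0.051508.
Step 6: alpha = 0.05. fail to reject H0.

R = 12, z = 1.9472, p = 0.051508, fail to reject H0.


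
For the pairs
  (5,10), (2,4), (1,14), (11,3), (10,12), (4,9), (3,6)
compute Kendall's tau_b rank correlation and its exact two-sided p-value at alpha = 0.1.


Step 1: Enumerate the 21 unordered pairs (i,j) with i<j and classify each by sign(x_j-x_i) * sign(y_j-y_i).
  (1,2):dx=-3,dy=-6->C; (1,3):dx=-4,dy=+4->D; (1,4):dx=+6,dy=-7->D; (1,5):dx=+5,dy=+2->C
  (1,6):dx=-1,dy=-1->C; (1,7):dx=-2,dy=-4->C; (2,3):dx=-1,dy=+10->D; (2,4):dx=+9,dy=-1->D
  (2,5):dx=+8,dy=+8->C; (2,6):dx=+2,dy=+5->C; (2,7):dx=+1,dy=+2->C; (3,4):dx=+10,dy=-11->D
  (3,5):dx=+9,dy=-2->D; (3,6):dx=+3,dy=-5->D; (3,7):dx=+2,dy=-8->D; (4,5):dx=-1,dy=+9->D
  (4,6):dx=-7,dy=+6->D; (4,7):dx=-8,dy=+3->D; (5,6):dx=-6,dy=-3->C; (5,7):dx=-7,dy=-6->C
  (6,7):dx=-1,dy=-3->C
Step 2: C = 10, D = 11, total pairs = 21.
Step 3: tau = (C - D)/(n(n-1)/2) = (10 - 11)/21 = -0.047619.
Step 4: Exact two-sided p-value (enumerate n! = 5040 permutations of y under H0): p = 1.000000.
Step 5: alpha = 0.1. fail to reject H0.

tau_b = -0.0476 (C=10, D=11), p = 1.000000, fail to reject H0.


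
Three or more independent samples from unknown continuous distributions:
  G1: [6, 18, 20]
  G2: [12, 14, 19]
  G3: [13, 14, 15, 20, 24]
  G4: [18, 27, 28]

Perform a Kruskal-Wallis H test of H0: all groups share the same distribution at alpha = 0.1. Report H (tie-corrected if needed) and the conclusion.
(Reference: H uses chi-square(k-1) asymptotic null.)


Step 1: Combine all N = 14 observations and assign midranks.
sorted (value, group, rank): (6,G1,1), (12,G2,2), (13,G3,3), (14,G2,4.5), (14,G3,4.5), (15,G3,6), (18,G1,7.5), (18,G4,7.5), (19,G2,9), (20,G1,10.5), (20,G3,10.5), (24,G3,12), (27,G4,13), (28,G4,14)
Step 2: Sum ranks within each group.
R_1 = 19 (n_1 = 3)
R_2 = 15.5 (n_2 = 3)
R_3 = 36 (n_3 = 5)
R_4 = 34.5 (n_4 = 3)
Step 3: H = 12/(N(N+1)) * sum(R_i^2/n_i) - 3(N+1)
     = 12/(14*15) * (19^2/3 + 15.5^2/3 + 36^2/5 + 34.5^2/3) - 3*15
     = 0.057143 * 856.367 - 45
     = 3.935238.
Step 4: Ties present; correction factor C = 1 - 18/(14^3 - 14) = 0.993407. Corrected H = 3.935238 / 0.993407 = 3.961357.
Step 5: Under H0, H ~ chi^2(3); p-value = 0.265667.
Step 6: alpha = 0.1. fail to reject H0.

H = 3.9614, df = 3, p = 0.265667, fail to reject H0.


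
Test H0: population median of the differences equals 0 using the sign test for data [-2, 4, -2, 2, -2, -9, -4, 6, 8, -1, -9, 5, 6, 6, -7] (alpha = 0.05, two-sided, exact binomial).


Step 1: Discard zero differences. Original n = 15; n_eff = number of nonzero differences = 15.
Nonzero differences (with sign): -2, +4, -2, +2, -2, -9, -4, +6, +8, -1, -9, +5, +6, +6, -7
Step 2: Count signs: positive = 7, negative = 8.
Step 3: Under H0: P(positive) = 0.5, so the number of positives S ~ Bin(15, 0.5).
Step 4: Two-sided exact p-value = sum of Bin(15,0.5) probabilities at or below the observed probability = 1.000000.
Step 5: alpha = 0.05. fail to reject H0.

n_eff = 15, pos = 7, neg = 8, p = 1.000000, fail to reject H0.


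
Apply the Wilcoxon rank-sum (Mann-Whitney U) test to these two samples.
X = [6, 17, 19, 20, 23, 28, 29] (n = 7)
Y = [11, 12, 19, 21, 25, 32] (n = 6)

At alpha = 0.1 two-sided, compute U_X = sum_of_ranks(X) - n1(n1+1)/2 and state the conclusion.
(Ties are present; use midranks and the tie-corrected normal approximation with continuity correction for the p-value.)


Step 1: Combine and sort all 13 observations; assign midranks.
sorted (value, group): (6,X), (11,Y), (12,Y), (17,X), (19,X), (19,Y), (20,X), (21,Y), (23,X), (25,Y), (28,X), (29,X), (32,Y)
ranks: 6->1, 11->2, 12->3, 17->4, 19->5.5, 19->5.5, 20->7, 21->8, 23->9, 25->10, 28->11, 29->12, 32->13
Step 2: Rank sum for X: R1 = 1 + 4 + 5.5 + 7 + 9 + 11 + 12 = 49.5.
Step 3: U_X = R1 - n1(n1+1)/2 = 49.5 - 7*8/2 = 49.5 - 28 = 21.5.
       U_Y = n1*n2 - U_X = 42 - 21.5 = 20.5.
Step 4: Ties are present, so use the tie-corrected normal approximation (with continuity correction) for the p-value.
Step 5: p-value = 1.000000; compare to alpha = 0.1. fail to reject H0.

U_X = 21.5, p = 1.000000, fail to reject H0 at alpha = 0.1.


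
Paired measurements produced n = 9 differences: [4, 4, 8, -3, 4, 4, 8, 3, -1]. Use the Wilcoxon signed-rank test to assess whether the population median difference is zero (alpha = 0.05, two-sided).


Step 1: Drop any zero differences (none here) and take |d_i|.
|d| = [4, 4, 8, 3, 4, 4, 8, 3, 1]
Step 2: Midrank |d_i| (ties get averaged ranks).
ranks: |4|->5.5, |4|->5.5, |8|->8.5, |3|->2.5, |4|->5.5, |4|->5.5, |8|->8.5, |3|->2.5, |1|->1
Step 3: Attach original signs; sum ranks with positive sign and with negative sign.
W+ = 5.5 + 5.5 + 8.5 + 5.5 + 5.5 + 8.5 + 2.5 = 41.5
W- = 2.5 + 1 = 3.5
(Check: W+ + W- = 45 should equal n(n+1)/2 = 45.)
Step 4: Test statistic W = min(W+, W-) = 3.5.
Step 5: Ties in |d|, so use the tie-corrected normal approximation.
        E[W] = n(n+1)/4 = 9*10/4 = 22.5.
        Tie groups: |d|=3 (t=2), |d|=4 (t=4), |d|=8 (t=2); sum(t^3 - t) = 72.
        Var[W] = n(n+1)(2n+1)/24 - sum(t^3-t)/48 = 1710/24 - 72/48 = 69.75.
        z = (W - E[W]) / sqrt(Var[W]) = (3.5 - 22.5) / 8.3516 = -2.2750.
        Two-sided p = 2*Phi(z) = 0.022906.
Step 6: alpha = 0.05. reject H0.

W+ = 41.5, W- = 3.5, W = min = 3.5, p = 0.022906, reject H0.


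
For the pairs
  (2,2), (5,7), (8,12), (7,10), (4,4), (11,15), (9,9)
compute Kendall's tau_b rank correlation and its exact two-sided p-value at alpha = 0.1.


Step 1: Enumerate the 21 unordered pairs (i,j) with i<j and classify each by sign(x_j-x_i) * sign(y_j-y_i).
  (1,2):dx=+3,dy=+5->C; (1,3):dx=+6,dy=+10->C; (1,4):dx=+5,dy=+8->C; (1,5):dx=+2,dy=+2->C
  (1,6):dx=+9,dy=+13->C; (1,7):dx=+7,dy=+7->C; (2,3):dx=+3,dy=+5->C; (2,4):dx=+2,dy=+3->C
  (2,5):dx=-1,dy=-3->C; (2,6):dx=+6,dy=+8->C; (2,7):dx=+4,dy=+2->C; (3,4):dx=-1,dy=-2->C
  (3,5):dx=-4,dy=-8->C; (3,6):dx=+3,dy=+3->C; (3,7):dx=+1,dy=-3->D; (4,5):dx=-3,dy=-6->C
  (4,6):dx=+4,dy=+5->C; (4,7):dx=+2,dy=-1->D; (5,6):dx=+7,dy=+11->C; (5,7):dx=+5,dy=+5->C
  (6,7):dx=-2,dy=-6->C
Step 2: C = 19, D = 2, total pairs = 21.
Step 3: tau = (C - D)/(n(n-1)/2) = (19 - 2)/21 = 0.809524.
Step 4: Exact two-sided p-value (enumerate n! = 5040 permutations of y under H0): p = 0.010714.
Step 5: alpha = 0.1. reject H0.

tau_b = 0.8095 (C=19, D=2), p = 0.010714, reject H0.


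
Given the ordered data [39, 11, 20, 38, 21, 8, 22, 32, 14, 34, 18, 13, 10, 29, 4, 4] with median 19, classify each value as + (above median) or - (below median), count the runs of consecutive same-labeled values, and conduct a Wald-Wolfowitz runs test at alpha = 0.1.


Step 1: Compute median = 19; label A = above, B = below.
Labels in order: ABAAABAABABBBABB  (n_A = 8, n_B = 8)
Step 2: Count runs R = 10.
Step 3: Under H0 (random ordering), E[R] = 2*n_A*n_B/(n_A+n_B) + 1 = 2*8*8/16 + 1 = 9.0000.
        Var[R] = 2*n_A*n_B*(2*n_A*n_B - n_A - n_B) / ((n_A+n_B)^2 * (n_A+n_B-1)) = 14336/3840 = 3.7333.
        SD[R] = 1.9322.
Step 4: Continuity-corrected z = (R - 0.5 - E[R]) / SD[R] = (10 - 0.5 - 9.0000) / 1.9322 = 0.2588.
Step 5: Two-sided p-value via normal approximation = 2*(1 - Phi(|z|)) = 0.795809.
Step 6: alpha = 0.1. fail to reject H0.

R = 10, z = 0.2588, p = 0.795809, fail to reject H0.


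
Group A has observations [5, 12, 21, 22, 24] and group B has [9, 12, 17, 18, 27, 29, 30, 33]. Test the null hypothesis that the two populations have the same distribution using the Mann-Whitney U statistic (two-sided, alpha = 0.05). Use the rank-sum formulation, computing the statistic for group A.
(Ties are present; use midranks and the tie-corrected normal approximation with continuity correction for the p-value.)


Step 1: Combine and sort all 13 observations; assign midranks.
sorted (value, group): (5,X), (9,Y), (12,X), (12,Y), (17,Y), (18,Y), (21,X), (22,X), (24,X), (27,Y), (29,Y), (30,Y), (33,Y)
ranks: 5->1, 9->2, 12->3.5, 12->3.5, 17->5, 18->6, 21->7, 22->8, 24->9, 27->10, 29->11, 30->12, 33->13
Step 2: Rank sum for X: R1 = 1 + 3.5 + 7 + 8 + 9 = 28.5.
Step 3: U_X = R1 - n1(n1+1)/2 = 28.5 - 5*6/2 = 28.5 - 15 = 13.5.
       U_Y = n1*n2 - U_X = 40 - 13.5 = 26.5.
Step 4: Ties are present, so use the tie-corrected normal approximation (with continuity correction) for the p-value.
Step 5: p-value = 0.379120; compare to alpha = 0.05. fail to reject H0.

U_X = 13.5, p = 0.379120, fail to reject H0 at alpha = 0.05.


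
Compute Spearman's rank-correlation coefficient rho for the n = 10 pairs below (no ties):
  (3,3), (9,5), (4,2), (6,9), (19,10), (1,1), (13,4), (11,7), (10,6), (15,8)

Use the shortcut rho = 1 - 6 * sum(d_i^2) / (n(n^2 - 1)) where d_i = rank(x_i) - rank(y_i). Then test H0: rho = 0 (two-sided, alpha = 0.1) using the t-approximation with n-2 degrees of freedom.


Step 1: Rank x and y separately (midranks; no ties here).
rank(x): 3->2, 9->5, 4->3, 6->4, 19->10, 1->1, 13->8, 11->7, 10->6, 15->9
rank(y): 3->3, 5->5, 2->2, 9->9, 10->10, 1->1, 4->4, 7->7, 6->6, 8->8
Step 2: d_i = R_x(i) - R_y(i); compute d_i^2.
  (2-3)^2=1, (5-5)^2=0, (3-2)^2=1, (4-9)^2=25, (10-10)^2=0, (1-1)^2=0, (8-4)^2=16, (7-7)^2=0, (6-6)^2=0, (9-8)^2=1
sum(d^2) = 44.
Step 3: rho = 1 - 6*44 / (10*(10^2 - 1)) = 1 - 264/990 = 0.733333.
Step 4: Under H0, t = rho * sqrt((n-2)/(1-rho^2)) = 3.0509 ~ t(8).
Step 5: Two-sided p-value from the t-distribution with 8 df = 0.015801.
Step 6: alpha = 0.1. reject H0.

rho = 0.7333, p = 0.015801, reject H0 at alpha = 0.1.


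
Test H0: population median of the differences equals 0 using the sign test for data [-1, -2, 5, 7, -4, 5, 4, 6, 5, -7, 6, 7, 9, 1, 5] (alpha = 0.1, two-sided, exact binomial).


Step 1: Discard zero differences. Original n = 15; n_eff = number of nonzero differences = 15.
Nonzero differences (with sign): -1, -2, +5, +7, -4, +5, +4, +6, +5, -7, +6, +7, +9, +1, +5
Step 2: Count signs: positive = 11, negative = 4.
Step 3: Under H0: P(positive) = 0.5, so the number of positives S ~ Bin(15, 0.5).
Step 4: Two-sided exact p-value = sum of Bin(15,0.5) probabilities at or below the observed probability = 0.118469.
Step 5: alpha = 0.1. fail to reject H0.

n_eff = 15, pos = 11, neg = 4, p = 0.118469, fail to reject H0.


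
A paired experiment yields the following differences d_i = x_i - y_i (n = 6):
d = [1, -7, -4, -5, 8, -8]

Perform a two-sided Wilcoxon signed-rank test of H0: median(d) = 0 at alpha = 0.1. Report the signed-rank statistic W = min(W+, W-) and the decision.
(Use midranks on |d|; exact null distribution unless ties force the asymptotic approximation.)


Step 1: Drop any zero differences (none here) and take |d_i|.
|d| = [1, 7, 4, 5, 8, 8]
Step 2: Midrank |d_i| (ties get averaged ranks).
ranks: |1|->1, |7|->4, |4|->2, |5|->3, |8|->5.5, |8|->5.5
Step 3: Attach original signs; sum ranks with positive sign and with negative sign.
W+ = 1 + 5.5 = 6.5
W- = 4 + 2 + 3 + 5.5 = 14.5
(Check: W+ + W- = 21 should equal n(n+1)/2 = 21.)
Step 4: Test statistic W = min(W+, W-) = 6.5.
Step 5: Ties in |d|, so use the tie-corrected normal approximation.
        E[W] = n(n+1)/4 = 6*7/4 = 10.5.
        Tie groups: |d|=8 (t=2); sum(t^3 - t) = 6.
        Var[W] = n(n+1)(2n+1)/24 - sum(t^3-t)/48 = 546/24 - 6/48 = 22.625.
        z = (W - E[W]) / sqrt(Var[W]) = (6.5 - 10.5) / 4.7566 = -0.8409.
        Two-sided p = 2*Phi(z) = 0.400381.
Step 6: alpha = 0.1. fail to reject H0.

W+ = 6.5, W- = 14.5, W = min = 6.5, p = 0.400381, fail to reject H0.


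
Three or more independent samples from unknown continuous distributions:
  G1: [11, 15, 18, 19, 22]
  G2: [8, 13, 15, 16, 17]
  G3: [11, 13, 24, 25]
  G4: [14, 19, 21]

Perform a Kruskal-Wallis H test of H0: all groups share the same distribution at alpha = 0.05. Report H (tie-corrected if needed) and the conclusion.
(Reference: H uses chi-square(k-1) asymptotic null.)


Step 1: Combine all N = 17 observations and assign midranks.
sorted (value, group, rank): (8,G2,1), (11,G1,2.5), (11,G3,2.5), (13,G2,4.5), (13,G3,4.5), (14,G4,6), (15,G1,7.5), (15,G2,7.5), (16,G2,9), (17,G2,10), (18,G1,11), (19,G1,12.5), (19,G4,12.5), (21,G4,14), (22,G1,15), (24,G3,16), (25,G3,17)
Step 2: Sum ranks within each group.
R_1 = 48.5 (n_1 = 5)
R_2 = 32 (n_2 = 5)
R_3 = 40 (n_3 = 4)
R_4 = 32.5 (n_4 = 3)
Step 3: H = 12/(N(N+1)) * sum(R_i^2/n_i) - 3(N+1)
     = 12/(17*18) * (48.5^2/5 + 32^2/5 + 40^2/4 + 32.5^2/3) - 3*18
     = 0.039216 * 1427.33 - 54
     = 1.973856.
Step 4: Ties present; correction factor C = 1 - 24/(17^3 - 17) = 0.995098. Corrected H = 1.973856 / 0.995098 = 1.983580.
Step 5: Under H0, H ~ chi^2(3); p-value = 0.575822.
Step 6: alpha = 0.05. fail to reject H0.

H = 1.9836, df = 3, p = 0.575822, fail to reject H0.


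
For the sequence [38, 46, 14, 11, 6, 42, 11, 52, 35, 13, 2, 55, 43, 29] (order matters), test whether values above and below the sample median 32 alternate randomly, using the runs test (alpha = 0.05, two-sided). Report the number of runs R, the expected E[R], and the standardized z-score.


Step 1: Compute median = 32; label A = above, B = below.
Labels in order: AABBBABAABBAAB  (n_A = 7, n_B = 7)
Step 2: Count runs R = 8.
Step 3: Under H0 (random ordering), E[R] = 2*n_A*n_B/(n_A+n_B) + 1 = 2*7*7/14 + 1 = 8.0000.
        Var[R] = 2*n_A*n_B*(2*n_A*n_B - n_A - n_B) / ((n_A+n_B)^2 * (n_A+n_B-1)) = 8232/2548 = 3.2308.
        SD[R] = 1.7974.
Step 4: R = E[R], so z = 0 with no continuity correction.
Step 5: Two-sided p-value via normal approximation = 2*(1 - Phi(|z|)) = 1.000000.
Step 6: alpha = 0.05. fail to reject H0.

R = 8, z = 0.0000, p = 1.000000, fail to reject H0.


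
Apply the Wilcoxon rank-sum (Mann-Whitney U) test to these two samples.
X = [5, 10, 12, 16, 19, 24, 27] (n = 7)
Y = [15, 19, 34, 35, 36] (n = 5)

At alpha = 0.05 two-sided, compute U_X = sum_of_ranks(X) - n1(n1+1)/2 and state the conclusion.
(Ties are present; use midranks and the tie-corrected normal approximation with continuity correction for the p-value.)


Step 1: Combine and sort all 12 observations; assign midranks.
sorted (value, group): (5,X), (10,X), (12,X), (15,Y), (16,X), (19,X), (19,Y), (24,X), (27,X), (34,Y), (35,Y), (36,Y)
ranks: 5->1, 10->2, 12->3, 15->4, 16->5, 19->6.5, 19->6.5, 24->8, 27->9, 34->10, 35->11, 36->12
Step 2: Rank sum for X: R1 = 1 + 2 + 3 + 5 + 6.5 + 8 + 9 = 34.5.
Step 3: U_X = R1 - n1(n1+1)/2 = 34.5 - 7*8/2 = 34.5 - 28 = 6.5.
       U_Y = n1*n2 - U_X = 35 - 6.5 = 28.5.
Step 4: Ties are present, so use the tie-corrected normal approximation (with continuity correction) for the p-value.
Step 5: p-value = 0.087602; compare to alpha = 0.05. fail to reject H0.

U_X = 6.5, p = 0.087602, fail to reject H0 at alpha = 0.05.


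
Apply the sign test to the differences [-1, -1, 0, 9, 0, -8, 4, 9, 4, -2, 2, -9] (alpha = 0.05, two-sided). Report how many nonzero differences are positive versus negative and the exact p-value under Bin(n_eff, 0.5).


Step 1: Discard zero differences. Original n = 12; n_eff = number of nonzero differences = 10.
Nonzero differences (with sign): -1, -1, +9, -8, +4, +9, +4, -2, +2, -9
Step 2: Count signs: positive = 5, negative = 5.
Step 3: Under H0: P(positive) = 0.5, so the number of positives S ~ Bin(10, 0.5).
Step 4: Two-sided exact p-value = sum of Bin(10,0.5) probabilities at or below the observed probability = 1.000000.
Step 5: alpha = 0.05. fail to reject H0.

n_eff = 10, pos = 5, neg = 5, p = 1.000000, fail to reject H0.


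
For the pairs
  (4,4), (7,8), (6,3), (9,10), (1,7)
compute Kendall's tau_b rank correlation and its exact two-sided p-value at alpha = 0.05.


Step 1: Enumerate the 10 unordered pairs (i,j) with i<j and classify each by sign(x_j-x_i) * sign(y_j-y_i).
  (1,2):dx=+3,dy=+4->C; (1,3):dx=+2,dy=-1->D; (1,4):dx=+5,dy=+6->C; (1,5):dx=-3,dy=+3->D
  (2,3):dx=-1,dy=-5->C; (2,4):dx=+2,dy=+2->C; (2,5):dx=-6,dy=-1->C; (3,4):dx=+3,dy=+7->C
  (3,5):dx=-5,dy=+4->D; (4,5):dx=-8,dy=-3->C
Step 2: C = 7, D = 3, total pairs = 10.
Step 3: tau = (C - D)/(n(n-1)/2) = (7 - 3)/10 = 0.400000.
Step 4: Exact two-sided p-value (enumerate n! = 120 permutations of y under H0): p = 0.483333.
Step 5: alpha = 0.05. fail to reject H0.

tau_b = 0.4000 (C=7, D=3), p = 0.483333, fail to reject H0.


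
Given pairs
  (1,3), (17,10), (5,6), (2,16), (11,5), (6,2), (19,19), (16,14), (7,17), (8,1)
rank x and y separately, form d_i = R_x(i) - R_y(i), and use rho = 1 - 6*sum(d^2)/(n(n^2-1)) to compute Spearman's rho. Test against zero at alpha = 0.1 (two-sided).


Step 1: Rank x and y separately (midranks; no ties here).
rank(x): 1->1, 17->9, 5->3, 2->2, 11->7, 6->4, 19->10, 16->8, 7->5, 8->6
rank(y): 3->3, 10->6, 6->5, 16->8, 5->4, 2->2, 19->10, 14->7, 17->9, 1->1
Step 2: d_i = R_x(i) - R_y(i); compute d_i^2.
  (1-3)^2=4, (9-6)^2=9, (3-5)^2=4, (2-8)^2=36, (7-4)^2=9, (4-2)^2=4, (10-10)^2=0, (8-7)^2=1, (5-9)^2=16, (6-1)^2=25
sum(d^2) = 108.
Step 3: rho = 1 - 6*108 / (10*(10^2 - 1)) = 1 - 648/990 = 0.345455.
Step 4: Under H0, t = rho * sqrt((n-2)/(1-rho^2)) = 1.0412 ~ t(8).
Step 5: Two-sided p-value from the t-distribution with 8 df = 0.328227.
Step 6: alpha = 0.1. fail to reject H0.

rho = 0.3455, p = 0.328227, fail to reject H0 at alpha = 0.1.


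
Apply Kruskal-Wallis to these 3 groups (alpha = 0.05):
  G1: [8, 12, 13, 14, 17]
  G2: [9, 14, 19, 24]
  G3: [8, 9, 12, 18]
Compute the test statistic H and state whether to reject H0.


Step 1: Combine all N = 13 observations and assign midranks.
sorted (value, group, rank): (8,G1,1.5), (8,G3,1.5), (9,G2,3.5), (9,G3,3.5), (12,G1,5.5), (12,G3,5.5), (13,G1,7), (14,G1,8.5), (14,G2,8.5), (17,G1,10), (18,G3,11), (19,G2,12), (24,G2,13)
Step 2: Sum ranks within each group.
R_1 = 32.5 (n_1 = 5)
R_2 = 37 (n_2 = 4)
R_3 = 21.5 (n_3 = 4)
Step 3: H = 12/(N(N+1)) * sum(R_i^2/n_i) - 3(N+1)
     = 12/(13*14) * (32.5^2/5 + 37^2/4 + 21.5^2/4) - 3*14
     = 0.065934 * 669.062 - 42
     = 2.114011.
Step 4: Ties present; correction factor C = 1 - 24/(13^3 - 13) = 0.989011. Corrected H = 2.114011 / 0.989011 = 2.137500.
Step 5: Under H0, H ~ chi^2(2); p-value = 0.343438.
Step 6: alpha = 0.05. fail to reject H0.

H = 2.1375, df = 2, p = 0.343438, fail to reject H0.


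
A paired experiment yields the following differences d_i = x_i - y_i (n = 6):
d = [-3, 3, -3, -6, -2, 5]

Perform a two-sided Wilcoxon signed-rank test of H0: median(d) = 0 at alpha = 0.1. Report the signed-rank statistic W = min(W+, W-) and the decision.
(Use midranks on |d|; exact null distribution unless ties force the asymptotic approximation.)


Step 1: Drop any zero differences (none here) and take |d_i|.
|d| = [3, 3, 3, 6, 2, 5]
Step 2: Midrank |d_i| (ties get averaged ranks).
ranks: |3|->3, |3|->3, |3|->3, |6|->6, |2|->1, |5|->5
Step 3: Attach original signs; sum ranks with positive sign and with negative sign.
W+ = 3 + 5 = 8
W- = 3 + 3 + 6 + 1 = 13
(Check: W+ + W- = 21 should equal n(n+1)/2 = 21.)
Step 4: Test statistic W = min(W+, W-) = 8.
Step 5: Ties in |d|, so use the tie-corrected normal approximation.
        E[W] = n(n+1)/4 = 6*7/4 = 10.5.
        Tie groups: |d|=3 (t=3); sum(t^3 - t) = 24.
        Var[W] = n(n+1)(2n+1)/24 - sum(t^3-t)/48 = 546/24 - 24/48 = 22.25.
        z = (W - E[W]) / sqrt(Var[W]) = (8 - 10.5) / 4.7170 = -0.5300.
        Two-sided p = 2*Phi(z) = 0.596113.
Step 6: alpha = 0.1. fail to reject H0.

W+ = 8, W- = 13, W = min = 8, p = 0.596113, fail to reject H0.


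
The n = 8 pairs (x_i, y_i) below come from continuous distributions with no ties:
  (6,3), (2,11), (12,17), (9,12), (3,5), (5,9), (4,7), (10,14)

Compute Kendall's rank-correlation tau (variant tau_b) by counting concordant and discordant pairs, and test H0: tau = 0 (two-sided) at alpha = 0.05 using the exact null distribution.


Step 1: Enumerate the 28 unordered pairs (i,j) with i<j and classify each by sign(x_j-x_i) * sign(y_j-y_i).
  (1,2):dx=-4,dy=+8->D; (1,3):dx=+6,dy=+14->C; (1,4):dx=+3,dy=+9->C; (1,5):dx=-3,dy=+2->D
  (1,6):dx=-1,dy=+6->D; (1,7):dx=-2,dy=+4->D; (1,8):dx=+4,dy=+11->C; (2,3):dx=+10,dy=+6->C
  (2,4):dx=+7,dy=+1->C; (2,5):dx=+1,dy=-6->D; (2,6):dx=+3,dy=-2->D; (2,7):dx=+2,dy=-4->D
  (2,8):dx=+8,dy=+3->C; (3,4):dx=-3,dy=-5->C; (3,5):dx=-9,dy=-12->C; (3,6):dx=-7,dy=-8->C
  (3,7):dx=-8,dy=-10->C; (3,8):dx=-2,dy=-3->C; (4,5):dx=-6,dy=-7->C; (4,6):dx=-4,dy=-3->C
  (4,7):dx=-5,dy=-5->C; (4,8):dx=+1,dy=+2->C; (5,6):dx=+2,dy=+4->C; (5,7):dx=+1,dy=+2->C
  (5,8):dx=+7,dy=+9->C; (6,7):dx=-1,dy=-2->C; (6,8):dx=+5,dy=+5->C; (7,8):dx=+6,dy=+7->C
Step 2: C = 21, D = 7, total pairs = 28.
Step 3: tau = (C - D)/(n(n-1)/2) = (21 - 7)/28 = 0.500000.
Step 4: Exact two-sided p-value (enumerate n! = 40320 permutations of y under H0): p = 0.108681.
Step 5: alpha = 0.05. fail to reject H0.

tau_b = 0.5000 (C=21, D=7), p = 0.108681, fail to reject H0.


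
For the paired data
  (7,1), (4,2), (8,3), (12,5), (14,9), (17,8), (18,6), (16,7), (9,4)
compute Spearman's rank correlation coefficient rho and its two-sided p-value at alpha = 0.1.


Step 1: Rank x and y separately (midranks; no ties here).
rank(x): 7->2, 4->1, 8->3, 12->5, 14->6, 17->8, 18->9, 16->7, 9->4
rank(y): 1->1, 2->2, 3->3, 5->5, 9->9, 8->8, 6->6, 7->7, 4->4
Step 2: d_i = R_x(i) - R_y(i); compute d_i^2.
  (2-1)^2=1, (1-2)^2=1, (3-3)^2=0, (5-5)^2=0, (6-9)^2=9, (8-8)^2=0, (9-6)^2=9, (7-7)^2=0, (4-4)^2=0
sum(d^2) = 20.
Step 3: rho = 1 - 6*20 / (9*(9^2 - 1)) = 1 - 120/720 = 0.833333.
Step 4: Under H0, t = rho * sqrt((n-2)/(1-rho^2)) = 3.9886 ~ t(7).
Step 5: Two-sided p-value from the t-distribution with 7 df = 0.005266.
Step 6: alpha = 0.1. reject H0.

rho = 0.8333, p = 0.005266, reject H0 at alpha = 0.1.


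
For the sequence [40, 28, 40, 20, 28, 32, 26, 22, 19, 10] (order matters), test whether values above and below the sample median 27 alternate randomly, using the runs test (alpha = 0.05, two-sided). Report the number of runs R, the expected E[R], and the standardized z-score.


Step 1: Compute median = 27; label A = above, B = below.
Labels in order: AAABAABBBB  (n_A = 5, n_B = 5)
Step 2: Count runs R = 4.
Step 3: Under H0 (random ordering), E[R] = 2*n_A*n_B/(n_A+n_B) + 1 = 2*5*5/10 + 1 = 6.0000.
        Var[R] = 2*n_A*n_B*(2*n_A*n_B - n_A - n_B) / ((n_A+n_B)^2 * (n_A+n_B-1)) = 2000/900 = 2.2222.
        SD[R] = 1.4907.
Step 4: Continuity-corrected z = (R + 0.5 - E[R]) / SD[R] = (4 + 0.5 - 6.0000) / 1.4907 = -1.0062.
Step 5: Two-sided p-value via normal approximation = 2*(1 - Phi(|z|)) = 0.314305.
Step 6: alpha = 0.05. fail to reject H0.

R = 4, z = -1.0062, p = 0.314305, fail to reject H0.


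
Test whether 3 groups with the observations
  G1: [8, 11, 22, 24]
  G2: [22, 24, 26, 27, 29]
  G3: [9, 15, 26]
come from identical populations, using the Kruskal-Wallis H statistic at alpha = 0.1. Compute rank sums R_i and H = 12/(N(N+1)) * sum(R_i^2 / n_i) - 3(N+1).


Step 1: Combine all N = 12 observations and assign midranks.
sorted (value, group, rank): (8,G1,1), (9,G3,2), (11,G1,3), (15,G3,4), (22,G1,5.5), (22,G2,5.5), (24,G1,7.5), (24,G2,7.5), (26,G2,9.5), (26,G3,9.5), (27,G2,11), (29,G2,12)
Step 2: Sum ranks within each group.
R_1 = 17 (n_1 = 4)
R_2 = 45.5 (n_2 = 5)
R_3 = 15.5 (n_3 = 3)
Step 3: H = 12/(N(N+1)) * sum(R_i^2/n_i) - 3(N+1)
     = 12/(12*13) * (17^2/4 + 45.5^2/5 + 15.5^2/3) - 3*13
     = 0.076923 * 566.383 - 39
     = 4.567949.
Step 4: Ties present; correction factor C = 1 - 18/(12^3 - 12) = 0.989510. Corrected H = 4.567949 / 0.989510 = 4.616372.
Step 5: Under H0, H ~ chi^2(2); p-value = 0.099441.
Step 6: alpha = 0.1. reject H0.

H = 4.6164, df = 2, p = 0.099441, reject H0.


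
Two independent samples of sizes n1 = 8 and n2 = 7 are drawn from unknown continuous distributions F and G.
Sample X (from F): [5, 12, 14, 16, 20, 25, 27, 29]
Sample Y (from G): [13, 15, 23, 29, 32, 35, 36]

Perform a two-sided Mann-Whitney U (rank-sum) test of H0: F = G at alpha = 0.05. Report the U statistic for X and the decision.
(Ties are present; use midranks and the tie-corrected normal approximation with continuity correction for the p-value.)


Step 1: Combine and sort all 15 observations; assign midranks.
sorted (value, group): (5,X), (12,X), (13,Y), (14,X), (15,Y), (16,X), (20,X), (23,Y), (25,X), (27,X), (29,X), (29,Y), (32,Y), (35,Y), (36,Y)
ranks: 5->1, 12->2, 13->3, 14->4, 15->5, 16->6, 20->7, 23->8, 25->9, 27->10, 29->11.5, 29->11.5, 32->13, 35->14, 36->15
Step 2: Rank sum for X: R1 = 1 + 2 + 4 + 6 + 7 + 9 + 10 + 11.5 = 50.5.
Step 3: U_X = R1 - n1(n1+1)/2 = 50.5 - 8*9/2 = 50.5 - 36 = 14.5.
       U_Y = n1*n2 - U_X = 56 - 14.5 = 41.5.
Step 4: Ties are present, so use the tie-corrected normal approximation (with continuity correction) for the p-value.
Step 5: p-value = 0.132118; compare to alpha = 0.05. fail to reject H0.

U_X = 14.5, p = 0.132118, fail to reject H0 at alpha = 0.05.


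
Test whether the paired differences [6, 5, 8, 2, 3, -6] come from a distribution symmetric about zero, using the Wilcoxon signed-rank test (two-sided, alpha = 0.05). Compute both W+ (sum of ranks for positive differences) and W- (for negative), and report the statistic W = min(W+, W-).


Step 1: Drop any zero differences (none here) and take |d_i|.
|d| = [6, 5, 8, 2, 3, 6]
Step 2: Midrank |d_i| (ties get averaged ranks).
ranks: |6|->4.5, |5|->3, |8|->6, |2|->1, |3|->2, |6|->4.5
Step 3: Attach original signs; sum ranks with positive sign and with negative sign.
W+ = 4.5 + 3 + 6 + 1 + 2 = 16.5
W- = 4.5 = 4.5
(Check: W+ + W- = 21 should equal n(n+1)/2 = 21.)
Step 4: Test statistic W = min(W+, W-) = 4.5.
Step 5: Ties in |d|, so use the tie-corrected normal approximation.
        E[W] = n(n+1)/4 = 6*7/4 = 10.5.
        Tie groups: |d|=6 (t=2); sum(t^3 - t) = 6.
        Var[W] = n(n+1)(2n+1)/24 - sum(t^3-t)/48 = 546/24 - 6/48 = 22.625.
        z = (W - E[W]) / sqrt(Var[W]) = (4.5 - 10.5) / 4.7566 = -1.2614.
        Two-sided p = 2*Phi(z) = 0.207160.
Step 6: alpha = 0.05. fail to reject H0.

W+ = 16.5, W- = 4.5, W = min = 4.5, p = 0.207160, fail to reject H0.


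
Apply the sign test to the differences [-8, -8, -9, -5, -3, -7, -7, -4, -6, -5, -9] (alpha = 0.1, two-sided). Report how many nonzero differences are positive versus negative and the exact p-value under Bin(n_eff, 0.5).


Step 1: Discard zero differences. Original n = 11; n_eff = number of nonzero differences = 11.
Nonzero differences (with sign): -8, -8, -9, -5, -3, -7, -7, -4, -6, -5, -9
Step 2: Count signs: positive = 0, negative = 11.
Step 3: Under H0: P(positive) = 0.5, so the number of positives S ~ Bin(11, 0.5).
Step 4: Two-sided exact p-value = sum of Bin(11,0.5) probabilities at or below the observed probability = 0.000977.
Step 5: alpha = 0.1. reject H0.

n_eff = 11, pos = 0, neg = 11, p = 0.000977, reject H0.


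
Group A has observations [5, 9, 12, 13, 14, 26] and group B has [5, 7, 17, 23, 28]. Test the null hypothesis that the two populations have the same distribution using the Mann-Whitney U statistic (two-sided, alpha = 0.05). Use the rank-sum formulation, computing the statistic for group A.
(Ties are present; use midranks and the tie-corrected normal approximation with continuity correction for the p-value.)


Step 1: Combine and sort all 11 observations; assign midranks.
sorted (value, group): (5,X), (5,Y), (7,Y), (9,X), (12,X), (13,X), (14,X), (17,Y), (23,Y), (26,X), (28,Y)
ranks: 5->1.5, 5->1.5, 7->3, 9->4, 12->5, 13->6, 14->7, 17->8, 23->9, 26->10, 28->11
Step 2: Rank sum for X: R1 = 1.5 + 4 + 5 + 6 + 7 + 10 = 33.5.
Step 3: U_X = R1 - n1(n1+1)/2 = 33.5 - 6*7/2 = 33.5 - 21 = 12.5.
       U_Y = n1*n2 - U_X = 30 - 12.5 = 17.5.
Step 4: Ties are present, so use the tie-corrected normal approximation (with continuity correction) for the p-value.
Step 5: p-value = 0.714379; compare to alpha = 0.05. fail to reject H0.

U_X = 12.5, p = 0.714379, fail to reject H0 at alpha = 0.05.


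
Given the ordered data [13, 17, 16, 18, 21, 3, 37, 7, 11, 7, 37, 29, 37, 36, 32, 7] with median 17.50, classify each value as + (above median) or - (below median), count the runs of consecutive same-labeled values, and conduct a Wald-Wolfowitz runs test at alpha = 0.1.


Step 1: Compute median = 17.50; label A = above, B = below.
Labels in order: BBBAABABBBAAAAAB  (n_A = 8, n_B = 8)
Step 2: Count runs R = 7.
Step 3: Under H0 (random ordering), E[R] = 2*n_A*n_B/(n_A+n_B) + 1 = 2*8*8/16 + 1 = 9.0000.
        Var[R] = 2*n_A*n_B*(2*n_A*n_B - n_A - n_B) / ((n_A+n_B)^2 * (n_A+n_B-1)) = 14336/3840 = 3.7333.
        SD[R] = 1.9322.
Step 4: Continuity-corrected z = (R + 0.5 - E[R]) / SD[R] = (7 + 0.5 - 9.0000) / 1.9322 = -0.7763.
Step 5: Two-sided p-value via normal approximation = 2*(1 - Phi(|z|)) = 0.437558.
Step 6: alpha = 0.1. fail to reject H0.

R = 7, z = -0.7763, p = 0.437558, fail to reject H0.


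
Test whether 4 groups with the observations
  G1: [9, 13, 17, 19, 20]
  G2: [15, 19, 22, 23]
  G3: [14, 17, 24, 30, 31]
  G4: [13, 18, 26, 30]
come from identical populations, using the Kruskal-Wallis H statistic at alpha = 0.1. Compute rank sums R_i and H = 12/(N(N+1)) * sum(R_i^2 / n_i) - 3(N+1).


Step 1: Combine all N = 18 observations and assign midranks.
sorted (value, group, rank): (9,G1,1), (13,G1,2.5), (13,G4,2.5), (14,G3,4), (15,G2,5), (17,G1,6.5), (17,G3,6.5), (18,G4,8), (19,G1,9.5), (19,G2,9.5), (20,G1,11), (22,G2,12), (23,G2,13), (24,G3,14), (26,G4,15), (30,G3,16.5), (30,G4,16.5), (31,G3,18)
Step 2: Sum ranks within each group.
R_1 = 30.5 (n_1 = 5)
R_2 = 39.5 (n_2 = 4)
R_3 = 59 (n_3 = 5)
R_4 = 42 (n_4 = 4)
Step 3: H = 12/(N(N+1)) * sum(R_i^2/n_i) - 3(N+1)
     = 12/(18*19) * (30.5^2/5 + 39.5^2/4 + 59^2/5 + 42^2/4) - 3*19
     = 0.035088 * 1713.31 - 57
     = 3.116228.
Step 4: Ties present; correction factor C = 1 - 24/(18^3 - 18) = 0.995872. Corrected H = 3.116228 / 0.995872 = 3.129145.
Step 5: Under H0, H ~ chi^2(3); p-value = 0.372139.
Step 6: alpha = 0.1. fail to reject H0.

H = 3.1291, df = 3, p = 0.372139, fail to reject H0.


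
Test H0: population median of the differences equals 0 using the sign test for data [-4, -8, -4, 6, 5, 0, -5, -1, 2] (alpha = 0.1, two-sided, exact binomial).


Step 1: Discard zero differences. Original n = 9; n_eff = number of nonzero differences = 8.
Nonzero differences (with sign): -4, -8, -4, +6, +5, -5, -1, +2
Step 2: Count signs: positive = 3, negative = 5.
Step 3: Under H0: P(positive) = 0.5, so the number of positives S ~ Bin(8, 0.5).
Step 4: Two-sided exact p-value = sum of Bin(8,0.5) probabilities at or below the observed probability = 0.726562.
Step 5: alpha = 0.1. fail to reject H0.

n_eff = 8, pos = 3, neg = 5, p = 0.726562, fail to reject H0.


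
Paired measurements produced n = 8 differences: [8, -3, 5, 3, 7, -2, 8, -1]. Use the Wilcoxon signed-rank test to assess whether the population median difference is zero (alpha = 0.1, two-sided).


Step 1: Drop any zero differences (none here) and take |d_i|.
|d| = [8, 3, 5, 3, 7, 2, 8, 1]
Step 2: Midrank |d_i| (ties get averaged ranks).
ranks: |8|->7.5, |3|->3.5, |5|->5, |3|->3.5, |7|->6, |2|->2, |8|->7.5, |1|->1
Step 3: Attach original signs; sum ranks with positive sign and with negative sign.
W+ = 7.5 + 5 + 3.5 + 6 + 7.5 = 29.5
W- = 3.5 + 2 + 1 = 6.5
(Check: W+ + W- = 36 should equal n(n+1)/2 = 36.)
Step 4: Test statistic W = min(W+, W-) = 6.5.
Step 5: Ties in |d|, so use the tie-corrected normal approximation.
        E[W] = n(n+1)/4 = 8*9/4 = 18.
        Tie groups: |d|=3 (t=2), |d|=8 (t=2); sum(t^3 - t) = 12.
        Var[W] = n(n+1)(2n+1)/24 - sum(t^3-t)/48 = 1224/24 - 12/48 = 50.75.
        z = (W - E[W]) / sqrt(Var[W]) = (6.5 - 18) / 7.1239 = -1.6143.
        Two-sided p = 2*Phi(z) = 0.106466.
Step 6: alpha = 0.1. fail to reject H0.

W+ = 29.5, W- = 6.5, W = min = 6.5, p = 0.106466, fail to reject H0.


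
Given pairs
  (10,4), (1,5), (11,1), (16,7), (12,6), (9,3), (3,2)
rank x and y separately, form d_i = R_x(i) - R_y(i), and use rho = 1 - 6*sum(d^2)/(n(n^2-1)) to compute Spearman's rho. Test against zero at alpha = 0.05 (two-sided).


Step 1: Rank x and y separately (midranks; no ties here).
rank(x): 10->4, 1->1, 11->5, 16->7, 12->6, 9->3, 3->2
rank(y): 4->4, 5->5, 1->1, 7->7, 6->6, 3->3, 2->2
Step 2: d_i = R_x(i) - R_y(i); compute d_i^2.
  (4-4)^2=0, (1-5)^2=16, (5-1)^2=16, (7-7)^2=0, (6-6)^2=0, (3-3)^2=0, (2-2)^2=0
sum(d^2) = 32.
Step 3: rho = 1 - 6*32 / (7*(7^2 - 1)) = 1 - 192/336 = 0.428571.
Step 4: Under H0, t = rho * sqrt((n-2)/(1-rho^2)) = 1.0607 ~ t(5).
Step 5: Two-sided p-value from the t-distribution with 5 df = 0.337368.
Step 6: alpha = 0.05. fail to reject H0.

rho = 0.4286, p = 0.337368, fail to reject H0 at alpha = 0.05.


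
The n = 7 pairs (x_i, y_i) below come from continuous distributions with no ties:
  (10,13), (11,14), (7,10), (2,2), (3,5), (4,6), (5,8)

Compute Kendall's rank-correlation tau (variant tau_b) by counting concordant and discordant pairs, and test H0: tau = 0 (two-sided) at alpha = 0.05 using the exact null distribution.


Step 1: Enumerate the 21 unordered pairs (i,j) with i<j and classify each by sign(x_j-x_i) * sign(y_j-y_i).
  (1,2):dx=+1,dy=+1->C; (1,3):dx=-3,dy=-3->C; (1,4):dx=-8,dy=-11->C; (1,5):dx=-7,dy=-8->C
  (1,6):dx=-6,dy=-7->C; (1,7):dx=-5,dy=-5->C; (2,3):dx=-4,dy=-4->C; (2,4):dx=-9,dy=-12->C
  (2,5):dx=-8,dy=-9->C; (2,6):dx=-7,dy=-8->C; (2,7):dx=-6,dy=-6->C; (3,4):dx=-5,dy=-8->C
  (3,5):dx=-4,dy=-5->C; (3,6):dx=-3,dy=-4->C; (3,7):dx=-2,dy=-2->C; (4,5):dx=+1,dy=+3->C
  (4,6):dx=+2,dy=+4->C; (4,7):dx=+3,dy=+6->C; (5,6):dx=+1,dy=+1->C; (5,7):dx=+2,dy=+3->C
  (6,7):dx=+1,dy=+2->C
Step 2: C = 21, D = 0, total pairs = 21.
Step 3: tau = (C - D)/(n(n-1)/2) = (21 - 0)/21 = 1.000000.
Step 4: Exact two-sided p-value (enumerate n! = 5040 permutations of y under H0): p = 0.000397.
Step 5: alpha = 0.05. reject H0.

tau_b = 1.0000 (C=21, D=0), p = 0.000397, reject H0.


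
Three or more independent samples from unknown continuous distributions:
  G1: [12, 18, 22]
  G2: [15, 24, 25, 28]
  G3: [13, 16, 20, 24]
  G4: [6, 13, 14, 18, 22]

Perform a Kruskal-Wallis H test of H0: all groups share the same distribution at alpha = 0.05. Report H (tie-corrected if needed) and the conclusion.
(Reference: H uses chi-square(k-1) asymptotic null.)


Step 1: Combine all N = 16 observations and assign midranks.
sorted (value, group, rank): (6,G4,1), (12,G1,2), (13,G3,3.5), (13,G4,3.5), (14,G4,5), (15,G2,6), (16,G3,7), (18,G1,8.5), (18,G4,8.5), (20,G3,10), (22,G1,11.5), (22,G4,11.5), (24,G2,13.5), (24,G3,13.5), (25,G2,15), (28,G2,16)
Step 2: Sum ranks within each group.
R_1 = 22 (n_1 = 3)
R_2 = 50.5 (n_2 = 4)
R_3 = 34 (n_3 = 4)
R_4 = 29.5 (n_4 = 5)
Step 3: H = 12/(N(N+1)) * sum(R_i^2/n_i) - 3(N+1)
     = 12/(16*17) * (22^2/3 + 50.5^2/4 + 34^2/4 + 29.5^2/5) - 3*17
     = 0.044118 * 1261.95 - 51
     = 4.674081.
Step 4: Ties present; correction factor C = 1 - 24/(16^3 - 16) = 0.994118. Corrected H = 4.674081 / 0.994118 = 4.701738.
Step 5: Under H0, H ~ chi^2(3); p-value = 0.194986.
Step 6: alpha = 0.05. fail to reject H0.

H = 4.7017, df = 3, p = 0.194986, fail to reject H0.
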